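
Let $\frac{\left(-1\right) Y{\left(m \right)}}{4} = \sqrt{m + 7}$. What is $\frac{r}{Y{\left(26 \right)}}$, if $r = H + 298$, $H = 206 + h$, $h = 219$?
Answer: $- \frac{241 \sqrt{33}}{44} \approx -31.465$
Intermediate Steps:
$Y{\left(m \right)} = - 4 \sqrt{7 + m}$ ($Y{\left(m \right)} = - 4 \sqrt{m + 7} = - 4 \sqrt{7 + m}$)
$H = 425$ ($H = 206 + 219 = 425$)
$r = 723$ ($r = 425 + 298 = 723$)
$\frac{r}{Y{\left(26 \right)}} = \frac{723}{\left(-4\right) \sqrt{7 + 26}} = \frac{723}{\left(-4\right) \sqrt{33}} = 723 \left(- \frac{\sqrt{33}}{132}\right) = - \frac{241 \sqrt{33}}{44}$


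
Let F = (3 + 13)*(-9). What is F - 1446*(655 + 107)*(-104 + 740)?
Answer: -700778016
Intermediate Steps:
F = -144 (F = 16*(-9) = -144)
F - 1446*(655 + 107)*(-104 + 740) = -144 - 1446*(655 + 107)*(-104 + 740) = -144 - 1101852*636 = -144 - 1446*484632 = -144 - 700777872 = -700778016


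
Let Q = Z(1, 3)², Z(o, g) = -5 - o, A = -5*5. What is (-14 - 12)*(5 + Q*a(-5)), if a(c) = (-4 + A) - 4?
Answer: 30758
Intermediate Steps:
A = -25
a(c) = -33 (a(c) = (-4 - 25) - 4 = -29 - 4 = -33)
Q = 36 (Q = (-5 - 1*1)² = (-5 - 1)² = (-6)² = 36)
(-14 - 12)*(5 + Q*a(-5)) = (-14 - 12)*(5 + 36*(-33)) = -26*(5 - 1188) = -26*(-1183) = 30758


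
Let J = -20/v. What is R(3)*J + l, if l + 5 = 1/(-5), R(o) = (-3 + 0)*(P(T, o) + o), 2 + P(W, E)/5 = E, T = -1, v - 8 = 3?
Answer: 2114/55 ≈ 38.436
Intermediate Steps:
v = 11 (v = 8 + 3 = 11)
P(W, E) = -10 + 5*E
R(o) = 30 - 18*o (R(o) = (-3 + 0)*((-10 + 5*o) + o) = -3*(-10 + 6*o) = 30 - 18*o)
l = -26/5 (l = -5 + 1/(-5) = -5 - ⅕ = -26/5 ≈ -5.2000)
J = -20/11 ≈ -1.8182
R(3)*J + l = (30 - 18*3)*(-20/11) - 26/5 = (30 - 54)*(-20/11) - 26/5 = -24*(-20/11) - 26/5 = 480/11 - 26/5 = 2114/55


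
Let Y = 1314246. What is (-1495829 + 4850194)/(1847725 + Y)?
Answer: 3354365/3161971 ≈ 1.0608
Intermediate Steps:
(-1495829 + 4850194)/(1847725 + Y) = (-1495829 + 4850194)/(1847725 + 1314246) = 3354365/3161971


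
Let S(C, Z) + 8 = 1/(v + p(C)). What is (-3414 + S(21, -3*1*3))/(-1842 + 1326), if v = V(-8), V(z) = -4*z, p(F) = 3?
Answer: 39923/6020 ≈ 6.6317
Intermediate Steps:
v = 32 (v = -4*(-8) = 32)
S(C, Z) = -279/35 (S(C, Z) = -8 + 1/(32 + 3) = -8 + 1/35 = -279/35)
(-3414 + S(21, -3*1*3))/(-1842 + 1326) = (-3414 - 279/35)/(-1842 + 1326) = -119769/35/(-516) = -119769/35*(-1/516) = 39923/6020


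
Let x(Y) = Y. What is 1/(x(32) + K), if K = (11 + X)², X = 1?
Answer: 1/176 ≈ 0.0056818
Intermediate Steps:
K = 144 (K = (11 + 1)² = 12² = 144)
1/(x(32) + K) = 1/(32 + 144) = 1/176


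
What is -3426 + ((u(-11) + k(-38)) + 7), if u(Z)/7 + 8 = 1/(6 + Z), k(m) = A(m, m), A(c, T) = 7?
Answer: -17347/5 ≈ -3469.4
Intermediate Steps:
k(m) = 7
u(Z) = -56 + 7/(6 + Z)
-3426 + ((u(-11) + k(-38)) + 7) = -3426 + ((7*(-47 - 8*(-11))/(6 - 11) + 7) + 7) = -3426 + ((7*(-47 + 88)/(-5) + 7) + 7) = -3426 + ((7*(-1/5)*41 + 7) + 7) = -3426 + ((-287/5 + 7) + 7) = -3426 + (-252/5 + 7) = -3426 - 217/5 = -17347/5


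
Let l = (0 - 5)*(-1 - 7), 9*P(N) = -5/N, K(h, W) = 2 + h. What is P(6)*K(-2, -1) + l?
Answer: 40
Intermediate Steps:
P(N) = -5/(9*N) (P(N) = (-5/N)/9 = -5/(9*N))
l = 40 (l = -5*(-8) = 40)
P(6)*K(-2, -1) + l = (-5/9/6)*(2 - 2) + 40 = -5/9*⅙*0 + 40 = -5/54*0 + 40 = 0 + 40 = 40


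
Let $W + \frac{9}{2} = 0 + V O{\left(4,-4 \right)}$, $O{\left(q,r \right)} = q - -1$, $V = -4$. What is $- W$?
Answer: $\frac{49}{2} \approx 24.5$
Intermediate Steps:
$O{\left(q,r \right)} = 1 + q$ ($O{\left(q,r \right)} = q + 1 = 1 + q$)
$W = - \frac{49}{2}$ ($W = - \frac{9}{2} + \left(0 - 4 \left(1 + 4\right)\right) = - \frac{9}{2} + \left(0 - 20\right) = - \frac{9}{2} - 20 = - \frac{49}{2} \approx -24.5$)
$- W = \left(-1\right) \left(- \frac{49}{2}\right) = \frac{49}{2}$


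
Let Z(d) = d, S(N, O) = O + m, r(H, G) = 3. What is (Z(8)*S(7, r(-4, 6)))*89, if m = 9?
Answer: 8544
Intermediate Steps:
S(N, O) = 9 + O (S(N, O) = O + 9 = 9 + O)
(Z(8)*S(7, r(-4, 6)))*89 = (8*(9 + 3))*89 = (8*12)*89 = 96*89 = 8544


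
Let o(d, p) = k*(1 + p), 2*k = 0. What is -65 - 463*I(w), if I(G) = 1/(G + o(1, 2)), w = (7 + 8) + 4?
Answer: -1698/19 ≈ -89.368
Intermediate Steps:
k = 0 (k = (½)*0 = 0)
w = 19 (w = 15 + 4 = 19)
o(d, p) = 0 (o(d, p) = 0*(1 + p) = 0)
I(G) = 1/G (I(G) = 1/(G + 0) = 1/G)
-65 - 463*I(w) = -65 - 463/19 = -1698/19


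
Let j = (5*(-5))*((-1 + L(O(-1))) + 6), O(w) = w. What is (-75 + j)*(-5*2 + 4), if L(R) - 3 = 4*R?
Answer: 1050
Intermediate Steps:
L(R) = 3 + 4*R
j = -100 (j = (5*(-5))*((-1 + (3 + 4*(-1))) + 6) = -25*((-1 + (3 - 4)) + 6) = -25*((-1 - 1) + 6) = -25*(-2 + 6) = -25*4 = -100)
(-75 + j)*(-5*2 + 4) = (-75 - 100)*(-5*2 + 4) = -175*(-10 + 4) = -175*(-6) = 1050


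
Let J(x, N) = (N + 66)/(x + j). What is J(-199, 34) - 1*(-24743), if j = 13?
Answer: 2301049/93 ≈ 24742.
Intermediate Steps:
J(x, N) = (66 + N)/(13 + x) (J(x, N) = (N + 66)/(x + 13) = (66 + N)/(13 + x))
J(-199, 34) - 1*(-24743) = (66 + 34)/(13 - 199) - 1*(-24743) = 100/(-186) + 24743 = -1/186*100 + 24743 = -50/93 + 24743 = 2301049/93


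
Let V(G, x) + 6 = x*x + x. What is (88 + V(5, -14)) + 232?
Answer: 496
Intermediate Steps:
V(G, x) = -6 + x + x**2 (V(G, x) = -6 + (x*x + x) = -6 + (x**2 + x) = -6 + (x + x**2) = -6 + x + x**2)
(88 + V(5, -14)) + 232 = (88 + (-6 - 14 + (-14)**2)) + 232 = (88 + (-6 - 14 + 196)) + 232 = (88 + 176) + 232 = 264 + 232 = 496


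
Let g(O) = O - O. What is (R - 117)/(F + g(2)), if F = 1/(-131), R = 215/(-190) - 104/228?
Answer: 1770989/114 ≈ 15535.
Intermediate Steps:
g(O) = 0
R = -181/114 (R = 215*(-1/190) - 104*1/228 = -43/38 - 26/57 = -181/114 ≈ -1.5877)
F = -1/131 ≈ -0.0076336
(R - 117)/(F + g(2)) = (-181/114 - 117)/(-1/131 + 0) = -13519/(114*(-1/131)) = -13519/114*(-131) = 1770989/114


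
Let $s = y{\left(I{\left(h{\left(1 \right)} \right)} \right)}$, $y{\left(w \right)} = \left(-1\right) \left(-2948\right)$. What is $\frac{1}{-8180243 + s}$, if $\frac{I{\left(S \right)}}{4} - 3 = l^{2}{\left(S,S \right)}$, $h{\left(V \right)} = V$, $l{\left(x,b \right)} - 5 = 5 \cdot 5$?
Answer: $- \frac{1}{8177295} \approx -1.2229 \cdot 10^{-7}$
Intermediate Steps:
$l{\left(x,b \right)} = 30$ ($l{\left(x,b \right)} = 5 + 5 \cdot 5 = 5 + 25 = 30$)
$I{\left(S \right)} = 3612$ ($I{\left(S \right)} = 12 + 4 \cdot 30^{2} = 12 + 4 \cdot 900 = 12 + 3600 = 3612$)
$y{\left(w \right)} = 2948$
$s = 2948$
$\frac{1}{-8180243 + s} = \frac{1}{-8180243 + 2948} = \frac{1}{-8177295} = - \frac{1}{8177295}$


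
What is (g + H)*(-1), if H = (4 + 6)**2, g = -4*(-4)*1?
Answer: -116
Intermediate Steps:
g = 16 (g = 16*1 = 16)
H = 100 (H = 10**2 = 100)
(g + H)*(-1) = (16 + 100)*(-1) = 116*(-1) = -116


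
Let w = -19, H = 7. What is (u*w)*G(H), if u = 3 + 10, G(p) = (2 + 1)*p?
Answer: -5187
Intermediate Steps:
G(p) = 3*p
u = 13
(u*w)*G(H) = (13*(-19))*(3*7) = -247*21 = -5187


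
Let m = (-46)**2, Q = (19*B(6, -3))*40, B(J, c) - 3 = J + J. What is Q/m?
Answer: 2850/529 ≈ 5.3875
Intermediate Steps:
B(J, c) = 3 + 2*J (B(J, c) = 3 + (J + J) = 3 + 2*J)
Q = 11400 (Q = (19*(3 + 2*6))*40 = (19*(3 + 12))*40 = (19*15)*40 = 285*40 = 11400)
m = 2116
Q/m = 11400/2116 = 11400*(1/2116) = 2850/529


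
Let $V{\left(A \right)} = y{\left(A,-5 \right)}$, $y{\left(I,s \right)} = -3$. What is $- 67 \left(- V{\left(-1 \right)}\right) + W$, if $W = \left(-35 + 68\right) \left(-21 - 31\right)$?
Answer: $-1917$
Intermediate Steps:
$V{\left(A \right)} = -3$
$W = -1716$ ($W = 33 \left(-52\right) = -1716$)
$- 67 \left(- V{\left(-1 \right)}\right) + W = - 67 \left(\left(-1\right) \left(-3\right)\right) - 1716 = \left(-67\right) 3 - 1716 = -201 - 1716 = -1917$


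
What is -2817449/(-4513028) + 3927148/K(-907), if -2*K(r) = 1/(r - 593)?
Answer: 53169986655249449/4513028 ≈ 1.1781e+10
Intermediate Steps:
K(r) = -1/(2*(-593 + r)) (K(r) = -1/(2*(r - 593)) = -1/(2*(-593 + r)))
-2817449/(-4513028) + 3927148/K(-907) = -2817449/(-4513028) + 3927148/((-1/(-1186 + 2*(-907)))) = -2817449*(-1/4513028) + 3927148/((-1/(-1186 - 1814))) = 2817449/4513028 + 3927148/((-1/(-3000))) = 2817449/4513028 + 3927148/((-1*(-1/3000))) = 2817449/4513028 + 3927148/(1/3000) = 2817449/4513028 + 3927148*3000 = 2817449/4513028 + 11781444000 = 53169986655249449/4513028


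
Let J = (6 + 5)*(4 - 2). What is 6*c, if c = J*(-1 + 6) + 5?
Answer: 690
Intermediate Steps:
J = 22 (J = 11*2 = 22)
c = 115 (c = 22*(-1 + 6) + 5 = 22*5 + 5 = 110 + 5 = 115)
6*c = 6*115 = 690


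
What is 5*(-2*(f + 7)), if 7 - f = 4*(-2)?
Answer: -220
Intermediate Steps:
f = 15 (f = 7 - 4*(-2) = 7 - 1*(-8) = 7 + 8 = 15)
5*(-2*(f + 7)) = 5*(-2*(15 + 7)) = 5*(-2*22) = 5*(-44) = -220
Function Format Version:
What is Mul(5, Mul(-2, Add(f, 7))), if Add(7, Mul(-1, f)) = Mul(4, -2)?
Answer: -220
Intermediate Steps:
f = 15 (f = Add(7, Mul(-1, Mul(4, -2))) = Add(7, Mul(-1, -8)) = Add(7, 8) = 15)
Mul(5, Mul(-2, Add(f, 7))) = Mul(5, Mul(-2, Add(15, 7))) = Mul(5, Mul(-2, 22)) = Mul(5, -44) = -220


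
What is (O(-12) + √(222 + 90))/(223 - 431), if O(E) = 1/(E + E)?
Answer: 1/4992 - √78/104 ≈ -0.084720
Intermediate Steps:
O(E) = 1/(2*E)
(O(-12) + √(222 + 90))/(223 - 431) = ((½)/(-12) + √(222 + 90))/(223 - 431) = ((½)*(-1/12) + √312)/(-208) = (-1/24 + 2*√78)*(-1/208) = 1/4992 - √78/104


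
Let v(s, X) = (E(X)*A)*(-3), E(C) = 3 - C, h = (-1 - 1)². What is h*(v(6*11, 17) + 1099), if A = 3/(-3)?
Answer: 4228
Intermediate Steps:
h = 4 (h = (-2)² = 4)
A = -1 (A = 3*(-⅓) = -1)
v(s, X) = 9 - 3*X (v(s, X) = ((3 - X)*(-1))*(-3) = (-3 + X)*(-3) = 9 - 3*X)
h*(v(6*11, 17) + 1099) = 4*((9 - 3*17) + 1099) = 4*((9 - 51) + 1099) = 4*(-42 + 1099) = 4*1057 = 4228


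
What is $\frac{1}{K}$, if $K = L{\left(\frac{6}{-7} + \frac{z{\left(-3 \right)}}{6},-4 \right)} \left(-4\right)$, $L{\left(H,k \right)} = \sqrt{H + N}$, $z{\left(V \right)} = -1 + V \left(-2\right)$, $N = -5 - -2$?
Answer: $\frac{i \sqrt{5334}}{508} \approx 0.14377 i$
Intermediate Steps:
$N = -3$ ($N = -5 + 2 = -3$)
$z{\left(V \right)} = -1 - 2 V$
$L{\left(H,k \right)} = \sqrt{-3 + H}$ ($L{\left(H,k \right)} = \sqrt{H - 3} = \sqrt{-3 + H}$)
$K = - \frac{2 i \sqrt{5334}}{21}$ ($K = \sqrt{-3 + \left(\frac{6}{-7} + \frac{-1 - -6}{6}\right)} \left(-4\right) = \sqrt{-3 + \left(6 \left(- \frac{1}{7}\right) + \left(-1 + 6\right) \frac{1}{6}\right)} \left(-4\right) = \sqrt{-3 + \left(- \frac{6}{7} + 5 \cdot \frac{1}{6}\right)} \left(-4\right) = \sqrt{-3 + \left(- \frac{6}{7} + \frac{5}{6}\right)} \left(-4\right) = \sqrt{-3 - \frac{1}{42}} \left(-4\right) = \sqrt{- \frac{127}{42}} \left(-4\right) = \frac{i \sqrt{5334}}{42} \left(-4\right) = - \frac{2 i \sqrt{5334}}{21} \approx - 6.9556 i$)
$\frac{1}{K} = \frac{1}{\left(- \frac{2}{21}\right) i \sqrt{5334}} = \frac{i \sqrt{5334}}{508}$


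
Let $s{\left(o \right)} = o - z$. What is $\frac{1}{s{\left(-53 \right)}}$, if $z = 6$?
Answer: $- \frac{1}{59} \approx -0.016949$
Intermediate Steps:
$s{\left(o \right)} = -6 + o$ ($s{\left(o \right)} = o - 6 = -6 + o$)
$\frac{1}{s{\left(-53 \right)}} = \frac{1}{-6 - 53} = \frac{1}{-59} = - \frac{1}{59}$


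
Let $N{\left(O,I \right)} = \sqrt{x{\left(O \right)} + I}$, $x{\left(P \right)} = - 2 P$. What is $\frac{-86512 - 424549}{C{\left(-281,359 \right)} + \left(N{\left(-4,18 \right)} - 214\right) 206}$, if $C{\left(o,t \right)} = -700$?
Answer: $\frac{2860919478}{250562915} + \frac{52639283 \sqrt{26}}{1002251660} \approx 11.686$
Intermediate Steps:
$N{\left(O,I \right)} = \sqrt{I - 2 O}$ ($N{\left(O,I \right)} = \sqrt{- 2 O + I} = \sqrt{I - 2 O}$)
$\frac{-86512 - 424549}{C{\left(-281,359 \right)} + \left(N{\left(-4,18 \right)} - 214\right) 206} = \frac{-86512 - 424549}{-700 + \left(\sqrt{18 - -8} - 214\right) 206} = - \frac{511061}{-700 + \left(\sqrt{18 + 8} - 214\right) 206} = - \frac{511061}{-700 + \left(\sqrt{26} - 214\right) 206} = - \frac{511061}{-700 + \left(-214 + \sqrt{26}\right) 206} = - \frac{511061}{-700 - \left(44084 - 206 \sqrt{26}\right)} = - \frac{511061}{-44784 + 206 \sqrt{26}}$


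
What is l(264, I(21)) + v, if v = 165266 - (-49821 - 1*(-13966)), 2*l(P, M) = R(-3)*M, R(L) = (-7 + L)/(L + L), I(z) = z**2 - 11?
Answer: 604438/3 ≈ 2.0148e+5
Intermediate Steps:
I(z) = -11 + z**2
R(L) = (-7 + L)/(2*L) (R(L) = (-7 + L)/((2*L)) = (-7 + L)*(1/(2*L)) = (-7 + L)/(2*L))
l(P, M) = 5*M/6 (l(P, M) = (((1/2)*(-7 - 3)/(-3))*M)/2 = (((1/2)*(-1/3)*(-10))*M)/2 = (5*M/3)/2 = 5*M/6)
v = 201121 (v = 165266 - (-49821 + 13966) = 165266 - 1*(-35855) = 165266 + 35855 = 201121)
l(264, I(21)) + v = 5*(-11 + 21**2)/6 + 201121 = 5*(-11 + 441)/6 + 201121 = (5/6)*430 + 201121 = 1075/3 + 201121 = 604438/3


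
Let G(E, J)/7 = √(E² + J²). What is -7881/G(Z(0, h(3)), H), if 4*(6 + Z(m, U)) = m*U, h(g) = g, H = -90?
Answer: -2627*√226/3164 ≈ -12.482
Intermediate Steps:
Z(m, U) = -6 + U*m/4 (Z(m, U) = -6 + (m*U)/4 = -6 + (U*m)/4 = -6 + U*m/4)
G(E, J) = 7*√(E² + J²)
-7881/G(Z(0, h(3)), H) = -7881*1/(7*√((-6 + (¼)*3*0)² + (-90)²)) = -7881*1/(7*√((-6 + 0)² + 8100)) = -7881*1/(7*√((-6)² + 8100)) = -7881*1/(7*√(36 + 8100)) = -7881*√226/9492 = -2627*√226/3164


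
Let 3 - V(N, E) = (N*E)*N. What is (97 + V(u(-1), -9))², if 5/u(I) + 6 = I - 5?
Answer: 2640625/256 ≈ 10315.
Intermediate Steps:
u(I) = 5/(-11 + I) (u(I) = 5/(-6 + (I - 5)) = 5/(-6 + (-5 + I)) = 5/(-11 + I))
V(N, E) = 3 - E*N² (V(N, E) = 3 - N*E*N = 3 - E*N*N = 3 - E*N²)
(97 + V(u(-1), -9))² = (97 + (3 - 1*(-9)*(5/(-11 - 1))²))² = (97 + (3 - 1*(-9)*(5/(-12))²))² = (97 + (3 - 1*(-9)*(5*(-1/12))²))² = (97 + (3 - 1*(-9)*(-5/12)²))² = (97 + (3 - 1*(-9)*25/144))² = (97 + (3 + 25/16))² = (97 + 73/16)² = (1625/16)² = 2640625/256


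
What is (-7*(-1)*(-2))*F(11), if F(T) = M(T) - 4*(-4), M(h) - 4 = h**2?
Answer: -1974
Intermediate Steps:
M(h) = 4 + h**2
F(T) = 20 + T**2 (F(T) = (4 + T**2) - 4*(-4) = (4 + T**2) + 16 = 20 + T**2)
(-7*(-1)*(-2))*F(11) = (-7*(-1)*(-2))*(20 + 11**2) = (7*(-2))*(20 + 121) = -14*141 = -1974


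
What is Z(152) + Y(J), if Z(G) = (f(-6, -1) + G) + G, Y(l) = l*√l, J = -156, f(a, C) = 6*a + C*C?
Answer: 269 - 312*I*√39 ≈ 269.0 - 1948.4*I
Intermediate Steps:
f(a, C) = C² + 6*a (f(a, C) = 6*a + C² = C² + 6*a)
Y(l) = l^(3/2)
Z(G) = -35 + 2*G (Z(G) = (((-1)² + 6*(-6)) + G) + G = ((1 - 36) + G) + G = (-35 + G) + G = -35 + 2*G)
Z(152) + Y(J) = (-35 + 2*152) + (-156)^(3/2) = (-35 + 304) - 312*I*√39 = 269 - 312*I*√39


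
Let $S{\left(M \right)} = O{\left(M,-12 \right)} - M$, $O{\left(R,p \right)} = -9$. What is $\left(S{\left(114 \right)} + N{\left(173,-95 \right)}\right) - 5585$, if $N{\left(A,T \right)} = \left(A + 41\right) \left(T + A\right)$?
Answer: $10984$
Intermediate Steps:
$N{\left(A,T \right)} = \left(41 + A\right) \left(A + T\right)$
$S{\left(M \right)} = -9 - M$
$\left(S{\left(114 \right)} + N{\left(173,-95 \right)}\right) - 5585 = \left(\left(-9 - 114\right) + \left(173^{2} + 41 \cdot 173 + 41 \left(-95\right) + 173 \left(-95\right)\right)\right) - 5585 = \left(\left(-9 - 114\right) + \left(29929 + 7093 - 3895 - 16435\right)\right) - 5585 = \left(-123 + 16692\right) - 5585 = 16569 - 5585 = 10984$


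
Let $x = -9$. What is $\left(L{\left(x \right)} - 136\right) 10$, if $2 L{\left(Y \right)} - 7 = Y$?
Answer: $-1370$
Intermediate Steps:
$L{\left(Y \right)} = \frac{7}{2} + \frac{Y}{2}$
$\left(L{\left(x \right)} - 136\right) 10 = \left(\left(\frac{7}{2} + \frac{1}{2} \left(-9\right)\right) - 136\right) 10 = \left(\left(\frac{7}{2} - \frac{9}{2}\right) - 136\right) 10 = \left(-1 - 136\right) 10 = \left(-137\right) 10 = -1370$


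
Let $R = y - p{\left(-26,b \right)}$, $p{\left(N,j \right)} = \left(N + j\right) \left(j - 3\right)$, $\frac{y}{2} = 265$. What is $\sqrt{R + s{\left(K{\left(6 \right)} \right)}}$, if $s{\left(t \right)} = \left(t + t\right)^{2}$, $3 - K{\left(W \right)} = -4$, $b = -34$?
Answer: $3 i \sqrt{166} \approx 38.652 i$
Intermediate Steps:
$y = 530$ ($y = 2 \cdot 265 = 530$)
$p{\left(N,j \right)} = \left(-3 + j\right) \left(N + j\right)$ ($p{\left(N,j \right)} = \left(N + j\right) \left(-3 + j\right) = \left(-3 + j\right) \left(N + j\right)$)
$K{\left(W \right)} = 7$ ($K{\left(W \right)} = 3 - -4 = 3 + 4 = 7$)
$R = -1690$ ($R = 530 - \left(\left(-34\right)^{2} - -78 - -102 - -884\right) = 530 - \left(1156 + 78 + 102 + 884\right) = 530 - 2220 = -1690$)
$s{\left(t \right)} = 4 t^{2}$ ($s{\left(t \right)} = \left(2 t\right)^{2} = 4 t^{2}$)
$\sqrt{R + s{\left(K{\left(6 \right)} \right)}} = \sqrt{-1690 + 4 \cdot 7^{2}} = \sqrt{-1690 + 4 \cdot 49} = \sqrt{-1690 + 196} = \sqrt{-1494} = 3 i \sqrt{166}$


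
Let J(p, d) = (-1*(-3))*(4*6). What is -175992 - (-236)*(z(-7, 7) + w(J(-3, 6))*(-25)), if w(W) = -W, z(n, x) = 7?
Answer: 250460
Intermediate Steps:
J(p, d) = 72 (J(p, d) = 3*24 = 72)
-175992 - (-236)*(z(-7, 7) + w(J(-3, 6))*(-25)) = -175992 - (-236)*(7 - 1*72*(-25)) = -175992 - (-236)*(7 - 72*(-25)) = -175992 - (-236)*(7 + 1800) = -175992 - (-236)*1807 = -175992 - 1*(-426452) = -175992 + 426452 = 250460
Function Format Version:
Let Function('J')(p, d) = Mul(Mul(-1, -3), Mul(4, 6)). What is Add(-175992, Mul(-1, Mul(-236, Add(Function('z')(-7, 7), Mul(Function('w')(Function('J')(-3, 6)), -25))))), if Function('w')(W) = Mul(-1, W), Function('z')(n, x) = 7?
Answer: 250460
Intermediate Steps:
Function('J')(p, d) = 72 (Function('J')(p, d) = Mul(3, 24) = 72)
Add(-175992, Mul(-1, Mul(-236, Add(Function('z')(-7, 7), Mul(Function('w')(Function('J')(-3, 6)), -25))))) = Add(-175992, Mul(-1, Mul(-236, Add(7, Mul(Mul(-1, 72), -25))))) = Add(-175992, Mul(-1, Mul(-236, Add(7, Mul(-72, -25))))) = Add(-175992, Mul(-1, Mul(-236, Add(7, 1800)))) = Add(-175992, Mul(-1, Mul(-236, 1807))) = Add(-175992, Mul(-1, -426452)) = Add(-175992, 426452) = 250460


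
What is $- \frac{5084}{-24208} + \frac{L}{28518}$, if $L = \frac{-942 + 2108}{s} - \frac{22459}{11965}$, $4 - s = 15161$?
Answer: $\frac{156458645083327}{745237408924540} \approx 0.20994$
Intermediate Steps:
$s = -15157$ ($s = 4 - 15161 = -15157$)
$L = - \frac{354362253}{181353505}$ ($L = \frac{-942 + 2108}{-15157} - \frac{22459}{11965} = 1166 \left(- \frac{1}{15157}\right) - \frac{22459}{11965} = - \frac{1166}{15157} - \frac{22459}{11965} = - \frac{354362253}{181353505} \approx -1.954$)
$- \frac{5084}{-24208} + \frac{L}{28518} = - \frac{5084}{-24208} - \frac{354362253}{181353505 \cdot 28518} = \left(-5084\right) \left(- \frac{1}{24208}\right) - \frac{16874393}{246278059790} = \frac{1271}{6052} - \frac{16874393}{246278059790} = \frac{156458645083327}{745237408924540}$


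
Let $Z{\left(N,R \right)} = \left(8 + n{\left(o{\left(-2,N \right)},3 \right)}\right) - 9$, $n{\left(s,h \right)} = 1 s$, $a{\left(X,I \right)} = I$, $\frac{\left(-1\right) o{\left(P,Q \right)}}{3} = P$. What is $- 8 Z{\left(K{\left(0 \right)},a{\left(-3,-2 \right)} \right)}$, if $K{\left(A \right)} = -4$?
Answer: $-40$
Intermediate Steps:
$o{\left(P,Q \right)} = - 3 P$
$n{\left(s,h \right)} = s$
$Z{\left(N,R \right)} = 5$ ($Z{\left(N,R \right)} = \left(8 - -6\right) - 9 = \left(8 + 6\right) - 9 = 14 - 9 = 5$)
$- 8 Z{\left(K{\left(0 \right)},a{\left(-3,-2 \right)} \right)} = \left(-8\right) 5 = -40$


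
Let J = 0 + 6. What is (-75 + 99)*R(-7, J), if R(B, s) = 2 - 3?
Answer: -24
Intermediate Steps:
J = 6
R(B, s) = -1
(-75 + 99)*R(-7, J) = (-75 + 99)*(-1) = 24*(-1) = -24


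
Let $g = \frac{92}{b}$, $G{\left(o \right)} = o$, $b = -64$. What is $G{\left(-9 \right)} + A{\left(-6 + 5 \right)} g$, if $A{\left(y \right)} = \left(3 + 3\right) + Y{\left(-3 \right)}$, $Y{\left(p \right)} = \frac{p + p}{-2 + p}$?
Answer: $- \frac{387}{20} \approx -19.35$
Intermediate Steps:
$Y{\left(p \right)} = \frac{2 p}{-2 + p}$
$g = - \frac{23}{16}$ ($g = \frac{92}{-64} = 92 \left(- \frac{1}{64}\right) = - \frac{23}{16} \approx -1.4375$)
$A{\left(y \right)} = \frac{36}{5}$ ($A{\left(y \right)} = \left(3 + 3\right) + 2 \left(-3\right) \frac{1}{-2 - 3} = 6 + 2 \left(-3\right) \frac{1}{-5} = 6 + 2 \left(-3\right) \left(- \frac{1}{5}\right) = 6 + \frac{6}{5} = \frac{36}{5}$)
$G{\left(-9 \right)} + A{\left(-6 + 5 \right)} g = -9 + \frac{36}{5} \left(- \frac{23}{16}\right) = -9 - \frac{207}{20} = - \frac{387}{20}$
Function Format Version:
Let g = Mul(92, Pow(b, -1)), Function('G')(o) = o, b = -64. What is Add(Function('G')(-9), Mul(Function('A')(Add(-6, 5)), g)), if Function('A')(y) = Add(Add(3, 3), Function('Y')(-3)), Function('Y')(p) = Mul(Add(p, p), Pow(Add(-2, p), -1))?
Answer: Rational(-387, 20) ≈ -19.350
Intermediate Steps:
Function('Y')(p) = Mul(2, p, Pow(Add(-2, p), -1)) (Function('Y')(p) = Mul(Mul(2, p), Pow(Add(-2, p), -1)) = Mul(2, p, Pow(Add(-2, p), -1)))
g = Rational(-23, 16) (g = Mul(92, Pow(-64, -1)) = Mul(92, Rational(-1, 64)) = Rational(-23, 16) ≈ -1.4375)
Function('A')(y) = Rational(36, 5) (Function('A')(y) = Add(Add(3, 3), Mul(2, -3, Pow(Add(-2, -3), -1))) = Add(6, Mul(2, -3, Pow(-5, -1))) = Add(6, Mul(2, -3, Rational(-1, 5))) = Add(6, Rational(6, 5)) = Rational(36, 5))
Add(Function('G')(-9), Mul(Function('A')(Add(-6, 5)), g)) = Add(-9, Mul(Rational(36, 5), Rational(-23, 16))) = Add(-9, Rational(-207, 20)) = Rational(-387, 20)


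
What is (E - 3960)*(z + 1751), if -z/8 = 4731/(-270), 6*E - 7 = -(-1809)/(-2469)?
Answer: -831852975083/111105 ≈ -7.4871e+6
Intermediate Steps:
E = 2579/2469 (E = 7/6 + (-(-1809)/(-2469))/6 = 7/6 + (-(-1809)*(-1)/2469)/6 = 7/6 + (-1*603/823)/6 = 7/6 + (⅙)*(-603/823) = 7/6 - 201/1646 = 2579/2469 ≈ 1.0446)
z = 6308/45 (z = -37848/(-270) = -37848*(-1)/270 = -8*(-1577/90) = 6308/45 ≈ 140.18)
(E - 3960)*(z + 1751) = (2579/2469 - 3960)*(6308/45 + 1751) = -9774661/2469*85103/45 = -831852975083/111105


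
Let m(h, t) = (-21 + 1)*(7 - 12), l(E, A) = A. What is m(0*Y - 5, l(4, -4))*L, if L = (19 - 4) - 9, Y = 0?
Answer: 600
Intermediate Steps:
m(h, t) = 100 (m(h, t) = -20*(-5) = 100)
L = 6 (L = 15 - 9 = 6)
m(0*Y - 5, l(4, -4))*L = 100*6 = 600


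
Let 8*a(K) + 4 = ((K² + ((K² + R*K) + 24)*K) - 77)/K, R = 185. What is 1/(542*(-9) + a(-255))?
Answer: -1020/2729609 ≈ -0.00037368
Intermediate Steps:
a(K) = -½ + (-77 + K² + K*(24 + K² + 185*K))/(8*K) (a(K) = -½ + (((K² + ((K² + 185*K) + 24)*K) - 77)/K)/8 = -½ + (((K² + (24 + K² + 185*K)*K) - 77)/K)/8 = -½ + (((K² + K*(24 + K² + 185*K)) - 77)/K)/8 = -½ + ((-77 + K² + K*(24 + K² + 185*K))/K)/8 = -½ + (-77 + K² + K*(24 + K² + 185*K))/(8*K))
1/(542*(-9) + a(-255)) = 1/(542*(-9) + (⅛)*(-77 - 255*(20 + (-255)² + 186*(-255)))/(-255)) = 1/(-4878 + (⅛)*(-1/255)*(-77 - 255*(20 + 65025 - 47430))) = 1/(-4878 + (⅛)*(-1/255)*(-77 - 255*17615)) = 1/(-4878 + (⅛)*(-1/255)*(-77 - 4491825)) = 1/(-4878 + (⅛)*(-1/255)*(-4491902)) = 1/(-4878 + 2245951/1020) = 1/(-2729609/1020) = -1020/2729609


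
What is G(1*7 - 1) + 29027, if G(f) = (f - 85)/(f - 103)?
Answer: 2815698/97 ≈ 29028.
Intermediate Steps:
G(f) = (-85 + f)/(-103 + f)
G(1*7 - 1) + 29027 = (-85 + (1*7 - 1))/(-103 + (1*7 - 1)) + 29027 = (-85 + (7 - 1))/(-103 + (7 - 1)) + 29027 = (-85 + 6)/(-103 + 6) + 29027 = -79/(-97) + 29027 = -1/97*(-79) + 29027 = 79/97 + 29027 = 2815698/97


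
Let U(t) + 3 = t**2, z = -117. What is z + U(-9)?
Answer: -39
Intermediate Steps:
U(t) = -3 + t**2
z + U(-9) = -117 + (-3 + (-9)**2) = -117 + (-3 + 81) = -117 + 78 = -39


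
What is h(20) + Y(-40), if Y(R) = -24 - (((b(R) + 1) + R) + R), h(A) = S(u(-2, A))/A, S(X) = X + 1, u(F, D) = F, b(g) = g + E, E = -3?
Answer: 1959/20 ≈ 97.950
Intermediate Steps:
b(g) = -3 + g (b(g) = g - 3 = -3 + g)
S(X) = 1 + X
h(A) = -1/A (h(A) = (1 - 2)/A = -1/A)
Y(R) = -22 - 3*R (Y(R) = -24 - ((((-3 + R) + 1) + R) + R) = -24 - (((-2 + R) + R) + R) = -24 - ((-2 + 2*R) + R) = -24 - (-2 + 3*R) = -24 + (2 - 3*R) = -22 - 3*R)
h(20) + Y(-40) = -1/20 + (-22 - 3*(-40)) = -1*1/20 + (-22 + 120) = -1/20 + 98 = 1959/20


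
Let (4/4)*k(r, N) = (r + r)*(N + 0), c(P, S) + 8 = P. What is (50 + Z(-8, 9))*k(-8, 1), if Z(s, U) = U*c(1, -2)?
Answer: 208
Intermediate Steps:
c(P, S) = -8 + P
k(r, N) = 2*N*r (k(r, N) = (r + r)*(N + 0) = (2*r)*N = 2*N*r)
Z(s, U) = -7*U (Z(s, U) = U*(-8 + 1) = U*(-7) = -7*U)
(50 + Z(-8, 9))*k(-8, 1) = (50 - 7*9)*(2*1*(-8)) = (50 - 63)*(-16) = -13*(-16) = 208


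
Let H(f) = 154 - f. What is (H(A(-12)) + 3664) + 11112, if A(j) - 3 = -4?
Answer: 14931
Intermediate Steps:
A(j) = -1 (A(j) = 3 - 4 = -1)
(H(A(-12)) + 3664) + 11112 = ((154 - 1*(-1)) + 3664) + 11112 = ((154 + 1) + 3664) + 11112 = (155 + 3664) + 11112 = 3819 + 11112 = 14931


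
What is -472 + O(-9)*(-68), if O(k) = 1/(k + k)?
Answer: -4214/9 ≈ -468.22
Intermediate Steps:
O(k) = 1/(2*k)
-472 + O(-9)*(-68) = -472 + ((½)/(-9))*(-68) = -472 + ((½)*(-⅑))*(-68) = -472 - 1/18*(-68) = -472 + 34/9 = -4214/9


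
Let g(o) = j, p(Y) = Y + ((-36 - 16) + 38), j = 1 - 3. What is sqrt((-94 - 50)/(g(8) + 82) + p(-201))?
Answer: 2*I*sqrt(1355)/5 ≈ 14.724*I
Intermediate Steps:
j = -2
p(Y) = -14 + Y (p(Y) = Y + (-52 + 38) = Y - 14 = -14 + Y)
g(o) = -2
sqrt((-94 - 50)/(g(8) + 82) + p(-201)) = sqrt((-94 - 50)/(-2 + 82) + (-14 - 201)) = sqrt(-144/80 - 215) = sqrt((1/80)*(-144) - 215) = sqrt(-9/5 - 215) = sqrt(-1084/5) = 2*I*sqrt(1355)/5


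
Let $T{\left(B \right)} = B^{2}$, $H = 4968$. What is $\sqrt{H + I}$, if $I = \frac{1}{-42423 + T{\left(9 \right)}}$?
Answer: $\frac{\sqrt{8906853738810}}{42342} \approx 70.484$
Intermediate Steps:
$I = - \frac{1}{42342}$ ($I = \frac{1}{-42423 + 9^{2}} = \frac{1}{-42423 + 81} = \frac{1}{-42342} = - \frac{1}{42342} \approx -2.3617 \cdot 10^{-5}$)
$\sqrt{H + I} = \sqrt{4968 - \frac{1}{42342}} = \sqrt{\frac{210355055}{42342}} = \frac{\sqrt{8906853738810}}{42342}$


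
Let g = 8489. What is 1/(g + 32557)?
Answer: 1/41046 ≈ 2.4363e-5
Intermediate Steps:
1/(g + 32557) = 1/(8489 + 32557) = 1/41046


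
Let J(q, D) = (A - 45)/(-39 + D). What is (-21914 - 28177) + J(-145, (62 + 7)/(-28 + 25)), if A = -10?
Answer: -3105587/62 ≈ -50090.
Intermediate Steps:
J(q, D) = -55/(-39 + D) (J(q, D) = (-10 - 45)/(-39 + D) = -55/(-39 + D))
(-21914 - 28177) + J(-145, (62 + 7)/(-28 + 25)) = (-21914 - 28177) - 55/(-39 + (62 + 7)/(-28 + 25)) = -50091 - 55/(-39 + 69/(-3)) = -50091 - 55/(-39 + 69*(-1/3)) = -50091 - 55/(-39 - 23) = -50091 - 55/(-62) = -50091 - 55*(-1/62) = -50091 + 55/62 = -3105587/62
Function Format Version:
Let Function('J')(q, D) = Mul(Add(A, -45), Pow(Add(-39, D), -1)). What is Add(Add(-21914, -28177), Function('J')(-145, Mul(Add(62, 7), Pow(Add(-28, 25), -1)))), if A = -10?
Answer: Rational(-3105587, 62) ≈ -50090.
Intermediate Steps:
Function('J')(q, D) = Mul(-55, Pow(Add(-39, D), -1)) (Function('J')(q, D) = Mul(Add(-10, -45), Pow(Add(-39, D), -1)) = Mul(-55, Pow(Add(-39, D), -1)))
Add(Add(-21914, -28177), Function('J')(-145, Mul(Add(62, 7), Pow(Add(-28, 25), -1)))) = Add(Add(-21914, -28177), Mul(-55, Pow(Add(-39, Mul(Add(62, 7), Pow(Add(-28, 25), -1))), -1))) = Add(-50091, Mul(-55, Pow(Add(-39, Mul(69, Pow(-3, -1))), -1))) = Add(-50091, Mul(-55, Pow(Add(-39, Mul(69, Rational(-1, 3))), -1))) = Add(-50091, Mul(-55, Pow(Add(-39, -23), -1))) = Add(-50091, Mul(-55, Pow(-62, -1))) = Add(-50091, Mul(-55, Rational(-1, 62))) = Add(-50091, Rational(55, 62)) = Rational(-3105587, 62)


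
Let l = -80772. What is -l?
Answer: 80772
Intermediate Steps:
-l = -1*(-80772) = 80772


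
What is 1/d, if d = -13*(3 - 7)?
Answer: 1/52 ≈ 0.019231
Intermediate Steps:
d = 52 (d = -13*(-4) = 52)
1/d = 1/52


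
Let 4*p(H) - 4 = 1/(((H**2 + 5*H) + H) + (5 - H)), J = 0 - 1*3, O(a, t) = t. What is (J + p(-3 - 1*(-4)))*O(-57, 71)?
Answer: -6177/44 ≈ -140.39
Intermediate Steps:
J = -3 (J = 0 - 3 = -3)
p(H) = 1 + 1/(4*(5 + H**2 + 5*H)) (p(H) = 1 + 1/(4*(((H**2 + 5*H) + H) + (5 - H))) = 1 + 1/(4*((H**2 + 6*H) + (5 - H))) = 1 + 1/(4*(5 + H**2 + 5*H)))
(J + p(-3 - 1*(-4)))*O(-57, 71) = (-3 + (21/4 + (-3 - 1*(-4))**2 + 5*(-3 - 1*(-4)))/(5 + (-3 - 1*(-4))**2 + 5*(-3 - 1*(-4))))*71 = (-3 + (21/4 + (-3 + 4)**2 + 5*(-3 + 4))/(5 + (-3 + 4)**2 + 5*(-3 + 4)))*71 = (-3 + (21/4 + 1**2 + 5*1)/(5 + 1**2 + 5*1))*71 = (-3 + (21/4 + 1 + 5)/(5 + 1 + 5))*71 = (-3 + (45/4)/11)*71 = (-3 + (1/11)*(45/4))*71 = (-3 + 45/44)*71 = -87/44*71 = -6177/44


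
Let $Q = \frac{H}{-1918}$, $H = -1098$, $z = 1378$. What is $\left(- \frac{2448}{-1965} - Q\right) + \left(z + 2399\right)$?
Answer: $\frac{2372926614}{628145} \approx 3777.7$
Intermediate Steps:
$Q = \frac{549}{959}$ ($Q = - \frac{1098}{-1918} = \left(-1098\right) \left(- \frac{1}{1918}\right) = \frac{549}{959} \approx 0.57247$)
$\left(- \frac{2448}{-1965} - Q\right) + \left(z + 2399\right) = \left(- \frac{2448}{-1965} - \frac{549}{959}\right) + \left(1378 + 2399\right) = \left(\left(-2448\right) \left(- \frac{1}{1965}\right) - \frac{549}{959}\right) + 3777 = \left(\frac{816}{655} - \frac{549}{959}\right) + 3777 = \frac{422949}{628145} + 3777 = \frac{2372926614}{628145}$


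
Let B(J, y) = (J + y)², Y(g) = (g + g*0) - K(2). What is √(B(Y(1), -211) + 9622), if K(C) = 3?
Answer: √54991 ≈ 234.50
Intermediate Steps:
Y(g) = -3 + g (Y(g) = (g + g*0) - 1*3 = (g + 0) - 3 = g - 3 = -3 + g)
√(B(Y(1), -211) + 9622) = √(((-3 + 1) - 211)² + 9622) = √((-2 - 211)² + 9622) = √((-213)² + 9622) = √(45369 + 9622) = √54991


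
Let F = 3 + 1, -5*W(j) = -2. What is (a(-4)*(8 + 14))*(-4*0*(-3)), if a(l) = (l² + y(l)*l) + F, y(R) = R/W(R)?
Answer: 0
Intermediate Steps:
W(j) = ⅖ (W(j) = -⅕*(-2) = ⅖)
y(R) = 5*R/2 (y(R) = R/(⅖) = R*(5/2) = 5*R/2)
F = 4
a(l) = 4 + 7*l²/2 (a(l) = (l² + (5*l/2)*l) + 4 = (l² + 5*l²/2) + 4 = 7*l²/2 + 4 = 4 + 7*l²/2)
(a(-4)*(8 + 14))*(-4*0*(-3)) = ((4 + (7/2)*(-4)²)*(8 + 14))*(-4*0*(-3)) = ((4 + (7/2)*16)*22)*(0*(-3)) = ((4 + 56)*22)*0 = (60*22)*0 = 1320*0 = 0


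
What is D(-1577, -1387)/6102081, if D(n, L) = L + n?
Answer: -988/2034027 ≈ -0.00048574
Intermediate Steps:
D(-1577, -1387)/6102081 = (-1387 - 1577)/6102081 = -2964*1/6102081 = -988/2034027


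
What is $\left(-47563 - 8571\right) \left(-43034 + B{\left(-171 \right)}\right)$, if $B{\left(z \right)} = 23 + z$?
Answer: $2423978388$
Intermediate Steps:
$\left(-47563 - 8571\right) \left(-43034 + B{\left(-171 \right)}\right) = \left(-47563 - 8571\right) \left(-43034 + \left(23 - 171\right)\right) = - 56134 \left(-43034 - 148\right) = \left(-56134\right) \left(-43182\right) = 2423978388$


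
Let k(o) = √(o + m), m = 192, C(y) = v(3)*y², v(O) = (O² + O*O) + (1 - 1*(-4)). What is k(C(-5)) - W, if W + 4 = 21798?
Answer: -21794 + √767 ≈ -21766.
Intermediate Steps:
v(O) = 5 + 2*O² (v(O) = (O² + O²) + (1 + 4) = 2*O² + 5 = 5 + 2*O²)
W = 21794 (W = -4 + 21798 = 21794)
C(y) = 23*y² (C(y) = (5 + 2*3²)*y² = (5 + 2*9)*y² = (5 + 18)*y² = 23*y²)
k(o) = √(192 + o) (k(o) = √(o + 192) = √(192 + o))
k(C(-5)) - W = √(192 + 23*(-5)²) - 1*21794 = √(192 + 23*25) - 21794 = √(192 + 575) - 21794 = √767 - 21794 = -21794 + √767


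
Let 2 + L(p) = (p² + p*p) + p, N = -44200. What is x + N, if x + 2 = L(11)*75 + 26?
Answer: -25351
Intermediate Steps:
L(p) = -2 + p + 2*p² (L(p) = -2 + ((p² + p*p) + p) = -2 + ((p² + p²) + p) = -2 + (2*p² + p) = -2 + (p + 2*p²) = -2 + p + 2*p²)
x = 18849 (x = -2 + ((-2 + 11 + 2*11²)*75 + 26) = -2 + ((-2 + 11 + 2*121)*75 + 26) = -2 + ((-2 + 11 + 242)*75 + 26) = -2 + (251*75 + 26) = -2 + (18825 + 26) = -2 + 18851 = 18849)
x + N = 18849 - 44200 = -25351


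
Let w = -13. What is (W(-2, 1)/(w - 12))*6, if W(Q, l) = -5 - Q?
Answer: 18/25 ≈ 0.72000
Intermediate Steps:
(W(-2, 1)/(w - 12))*6 = ((-5 - 1*(-2))/(-13 - 12))*6 = ((-5 + 2)/(-25))*6 = -3*(-1/25)*6 = (3/25)*6 = 18/25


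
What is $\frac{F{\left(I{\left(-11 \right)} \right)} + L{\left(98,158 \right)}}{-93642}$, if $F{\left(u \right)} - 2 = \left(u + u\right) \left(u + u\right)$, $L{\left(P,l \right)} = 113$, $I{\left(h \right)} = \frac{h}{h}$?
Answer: $- \frac{119}{93642} \approx -0.0012708$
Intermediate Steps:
$I{\left(h \right)} = 1$
$F{\left(u \right)} = 2 + 4 u^{2}$ ($F{\left(u \right)} = 2 + \left(u + u\right) \left(u + u\right) = 2 + 2 u 2 u = 2 + 4 u^{2}$)
$\frac{F{\left(I{\left(-11 \right)} \right)} + L{\left(98,158 \right)}}{-93642} = \frac{\left(2 + 4 \cdot 1^{2}\right) + 113}{-93642} = \left(\left(2 + 4 \cdot 1\right) + 113\right) \left(- \frac{1}{93642}\right) = \left(\left(2 + 4\right) + 113\right) \left(- \frac{1}{93642}\right) = \left(6 + 113\right) \left(- \frac{1}{93642}\right) = 119 \left(- \frac{1}{93642}\right) = - \frac{119}{93642}$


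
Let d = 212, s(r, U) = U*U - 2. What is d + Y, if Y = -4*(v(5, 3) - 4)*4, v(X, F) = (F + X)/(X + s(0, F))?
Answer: 796/3 ≈ 265.33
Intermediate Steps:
s(r, U) = -2 + U² (s(r, U) = U² - 2 = -2 + U²)
v(X, F) = (F + X)/(-2 + X + F²) (v(X, F) = (F + X)/(X + (-2 + F²)) = (F + X)/(-2 + X + F²))
Y = 160/3 (Y = -4*((3 + 5)/(-2 + 5 + 3²) - 4)*4 = -4*(8/(-2 + 5 + 9) - 4)*4 = -4*(8/12 - 4)*4 = -4*((1/12)*8 - 4)*4 = -4*(⅔ - 4)*4 = -4*(-10/3)*4 = (40/3)*4 = 160/3 ≈ 53.333)
d + Y = 212 + 160/3 = 796/3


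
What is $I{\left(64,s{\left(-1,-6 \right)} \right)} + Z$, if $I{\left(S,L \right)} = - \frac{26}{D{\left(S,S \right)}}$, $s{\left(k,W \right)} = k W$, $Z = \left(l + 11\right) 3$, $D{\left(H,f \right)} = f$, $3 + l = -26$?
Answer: $- \frac{1741}{32} \approx -54.406$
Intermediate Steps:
$l = -29$ ($l = -3 - 26 = -29$)
$Z = -54$ ($Z = \left(-29 + 11\right) 3 = \left(-18\right) 3 = -54$)
$s{\left(k,W \right)} = W k$
$I{\left(S,L \right)} = - \frac{26}{S}$
$I{\left(64,s{\left(-1,-6 \right)} \right)} + Z = - \frac{26}{64} - 54 = \left(-26\right) \frac{1}{64} - 54 = - \frac{13}{32} - 54 = - \frac{1741}{32}$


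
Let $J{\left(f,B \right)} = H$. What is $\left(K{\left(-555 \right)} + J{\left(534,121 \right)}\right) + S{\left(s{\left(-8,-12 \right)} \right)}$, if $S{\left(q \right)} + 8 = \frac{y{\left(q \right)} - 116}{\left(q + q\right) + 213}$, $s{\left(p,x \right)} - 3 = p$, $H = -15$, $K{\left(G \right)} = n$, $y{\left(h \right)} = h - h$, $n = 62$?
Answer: $\frac{269}{7} \approx 38.429$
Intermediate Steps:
$y{\left(h \right)} = 0$
$K{\left(G \right)} = 62$
$J{\left(f,B \right)} = -15$
$s{\left(p,x \right)} = 3 + p$
$S{\left(q \right)} = -8 - \frac{116}{213 + 2 q}$ ($S{\left(q \right)} = -8 + \frac{0 - 116}{\left(q + q\right) + 213} = -8 - \frac{116}{2 q + 213} = -8 - \frac{116}{213 + 2 q}$)
$\left(K{\left(-555 \right)} + J{\left(534,121 \right)}\right) + S{\left(s{\left(-8,-12 \right)} \right)} = \left(62 - 15\right) + \frac{4 \left(-455 - 4 \left(3 - 8\right)\right)}{213 + 2 \left(3 - 8\right)} = 47 + \frac{4 \left(-455 - -20\right)}{213 + 2 \left(-5\right)} = 47 + \frac{4 \left(-455 + 20\right)}{213 - 10} = 47 + 4 \cdot \frac{1}{203} \left(-435\right) = 47 - \frac{60}{7} = \frac{269}{7}$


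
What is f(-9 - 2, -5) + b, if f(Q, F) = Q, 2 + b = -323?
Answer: -336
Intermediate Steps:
b = -325 (b = -2 - 323 = -325)
f(-9 - 2, -5) + b = (-9 - 2) - 325 = -11 - 325 = -336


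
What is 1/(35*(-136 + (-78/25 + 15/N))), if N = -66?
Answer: -110/536487 ≈ -0.00020504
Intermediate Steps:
1/(35*(-136 + (-78/25 + 15/N))) = 1/(35*(-136 + (-78/25 + 15/(-66)))) = 1/(35*(-136 + (-78*1/25 + 15*(-1/66)))) = 1/(35*(-136 + (-78/25 - 5/22))) = 1/(35*(-136 - 1841/550)) = 1/(35*(-76641/550)) = 1/(-536487/110) = -110/536487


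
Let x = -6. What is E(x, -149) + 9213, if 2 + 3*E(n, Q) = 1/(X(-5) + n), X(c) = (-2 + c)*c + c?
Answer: 663289/72 ≈ 9212.3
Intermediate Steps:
X(c) = c + c*(-2 + c) (X(c) = c*(-2 + c) + c = c + c*(-2 + c))
E(n, Q) = -2/3 + 1/(3*(30 + n)) (E(n, Q) = -2/3 + 1/(3*(-5*(-1 - 5) + n)) = -2/3 + 1/(3*(-5*(-6) + n)) = -2/3 + 1/(3*(30 + n)))
E(x, -149) + 9213 = (-59 - 2*(-6))/(3*(30 - 6)) + 9213 = (1/3)*(-59 + 12)/24 + 9213 = (1/3)*(1/24)*(-47) + 9213 = -47/72 + 9213 = 663289/72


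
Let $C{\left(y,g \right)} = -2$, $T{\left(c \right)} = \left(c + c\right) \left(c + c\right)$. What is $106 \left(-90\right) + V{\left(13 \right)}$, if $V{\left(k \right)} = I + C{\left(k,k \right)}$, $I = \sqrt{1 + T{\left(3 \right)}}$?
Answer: $-9542 + \sqrt{37} \approx -9535.9$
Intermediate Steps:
$T{\left(c \right)} = 4 c^{2}$ ($T{\left(c \right)} = 2 c 2 c = 4 c^{2}$)
$I = \sqrt{37}$ ($I = \sqrt{1 + 4 \cdot 3^{2}} = \sqrt{1 + 4 \cdot 9} = \sqrt{1 + 36} = \sqrt{37} \approx 6.0828$)
$V{\left(k \right)} = -2 + \sqrt{37}$ ($V{\left(k \right)} = \sqrt{37} - 2 = -2 + \sqrt{37}$)
$106 \left(-90\right) + V{\left(13 \right)} = 106 \left(-90\right) - \left(2 - \sqrt{37}\right) = -9540 - \left(2 - \sqrt{37}\right) = -9542 + \sqrt{37}$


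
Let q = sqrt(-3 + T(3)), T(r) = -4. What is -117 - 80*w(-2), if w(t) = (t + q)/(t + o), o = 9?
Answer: -659/7 - 80*I*sqrt(7)/7 ≈ -94.143 - 30.237*I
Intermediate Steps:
q = I*sqrt(7) (q = sqrt(-3 - 4) = sqrt(-7) = I*sqrt(7) ≈ 2.6458*I)
w(t) = (t + I*sqrt(7))/(9 + t) (w(t) = (t + I*sqrt(7))/(t + 9) = (t + I*sqrt(7))/(9 + t))
-117 - 80*w(-2) = -117 - 80*(-2 + I*sqrt(7))/(9 - 2) = -117 - 80*(-2 + I*sqrt(7))/7 = -117 - 80*(-2/7 + I*sqrt(7)/7) = -117 + (160/7 - 80*I*sqrt(7)/7) = -659/7 - 80*I*sqrt(7)/7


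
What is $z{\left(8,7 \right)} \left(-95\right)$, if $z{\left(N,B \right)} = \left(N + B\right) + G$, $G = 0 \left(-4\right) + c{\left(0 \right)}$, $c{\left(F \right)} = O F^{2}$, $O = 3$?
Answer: $-1425$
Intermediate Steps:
$c{\left(F \right)} = 3 F^{2}$
$G = 0$ ($G = 0 \left(-4\right) + 3 \cdot 0^{2} = 0 + 3 \cdot 0 = 0 + 0 = 0$)
$z{\left(N,B \right)} = B + N$ ($z{\left(N,B \right)} = \left(N + B\right) + 0 = \left(B + N\right) + 0 = B + N$)
$z{\left(8,7 \right)} \left(-95\right) = \left(7 + 8\right) \left(-95\right) = 15 \left(-95\right) = -1425$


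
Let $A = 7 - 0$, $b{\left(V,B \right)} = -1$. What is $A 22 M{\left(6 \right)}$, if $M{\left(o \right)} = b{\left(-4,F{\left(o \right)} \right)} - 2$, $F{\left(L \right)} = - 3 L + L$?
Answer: $-462$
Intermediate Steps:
$F{\left(L \right)} = - 2 L$
$M{\left(o \right)} = -3$ ($M{\left(o \right)} = -1 - 2 = -3$)
$A = 7$ ($A = 7 + 0 = 7$)
$A 22 M{\left(6 \right)} = 7 \cdot 22 \left(-3\right) = 154 \left(-3\right) = -462$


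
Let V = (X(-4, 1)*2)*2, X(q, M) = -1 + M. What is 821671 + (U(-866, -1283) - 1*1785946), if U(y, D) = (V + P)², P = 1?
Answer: -964274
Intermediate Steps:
V = 0 (V = ((-1 + 1)*2)*2 = (0*2)*2 = 0*2 = 0)
U(y, D) = 1 (U(y, D) = (0 + 1)² = 1² = 1)
821671 + (U(-866, -1283) - 1*1785946) = 821671 + (1 - 1*1785946) = 821671 + (1 - 1785946) = 821671 - 1785945 = -964274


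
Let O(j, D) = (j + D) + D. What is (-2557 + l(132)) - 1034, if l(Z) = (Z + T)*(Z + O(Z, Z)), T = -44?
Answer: 42873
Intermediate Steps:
O(j, D) = j + 2*D (O(j, D) = (D + j) + D = j + 2*D)
l(Z) = 4*Z*(-44 + Z) (l(Z) = (Z - 44)*(Z + (Z + 2*Z)) = (-44 + Z)*(Z + 3*Z) = (-44 + Z)*(4*Z) = 4*Z*(-44 + Z))
(-2557 + l(132)) - 1034 = (-2557 + 4*132*(-44 + 132)) - 1034 = (-2557 + 4*132*88) - 1034 = (-2557 + 46464) - 1034 = 43907 - 1034 = 42873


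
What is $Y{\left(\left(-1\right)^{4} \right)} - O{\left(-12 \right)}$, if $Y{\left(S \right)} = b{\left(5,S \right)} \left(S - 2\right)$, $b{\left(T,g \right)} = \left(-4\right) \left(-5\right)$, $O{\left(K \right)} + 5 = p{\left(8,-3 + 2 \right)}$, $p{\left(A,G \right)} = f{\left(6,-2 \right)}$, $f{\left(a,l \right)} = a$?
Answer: $-21$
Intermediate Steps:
$p{\left(A,G \right)} = 6$
$O{\left(K \right)} = 1$ ($O{\left(K \right)} = -5 + 6 = 1$)
$b{\left(T,g \right)} = 20$
$Y{\left(S \right)} = -40 + 20 S$ ($Y{\left(S \right)} = 20 \left(S - 2\right) = 20 \left(-2 + S\right) = -40 + 20 S$)
$Y{\left(\left(-1\right)^{4} \right)} - O{\left(-12 \right)} = \left(-40 + 20 \left(-1\right)^{4}\right) - 1 = \left(-40 + 20 \cdot 1\right) - 1 = \left(-40 + 20\right) - 1 = -20 - 1 = -21$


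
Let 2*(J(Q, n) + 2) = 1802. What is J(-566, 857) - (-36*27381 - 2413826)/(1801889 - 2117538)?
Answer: 280368909/315649 ≈ 888.23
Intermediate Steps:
J(Q, n) = 899 (J(Q, n) = -2 + (½)*1802 = -2 + 901 = 899)
J(-566, 857) - (-36*27381 - 2413826)/(1801889 - 2117538) = 899 - (-36*27381 - 2413826)/(1801889 - 2117538) = 899 - (-985716 - 2413826)/(-315649) = 899 - (-3399542)*(-1)/315649 = 899 - 1*3399542/315649 = 899 - 3399542/315649 = 280368909/315649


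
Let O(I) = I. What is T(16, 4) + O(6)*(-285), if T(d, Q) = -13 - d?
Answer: -1739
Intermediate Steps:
T(16, 4) + O(6)*(-285) = (-13 - 1*16) + 6*(-285) = (-13 - 16) - 1710 = -29 - 1710 = -1739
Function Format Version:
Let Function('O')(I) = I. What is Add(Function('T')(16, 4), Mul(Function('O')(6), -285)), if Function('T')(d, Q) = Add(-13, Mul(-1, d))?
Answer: -1739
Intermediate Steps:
Add(Function('T')(16, 4), Mul(Function('O')(6), -285)) = Add(Add(-13, Mul(-1, 16)), Mul(6, -285)) = Add(Add(-13, -16), -1710) = Add(-29, -1710) = -1739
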